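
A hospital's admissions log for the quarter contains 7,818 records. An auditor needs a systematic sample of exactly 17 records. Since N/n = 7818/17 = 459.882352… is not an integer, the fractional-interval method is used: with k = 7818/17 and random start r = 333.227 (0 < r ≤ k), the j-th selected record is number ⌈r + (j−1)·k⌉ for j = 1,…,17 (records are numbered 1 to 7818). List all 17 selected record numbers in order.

j=1: r + 0k = 333.227 → ⌈·⌉ = 334
j=2: r + 1k = 793.109352… → ⌈·⌉ = 794
j=3: r + 2k = 1252.991705… → ⌈·⌉ = 1253
j=4: r + 3k = 1712.874058… → ⌈·⌉ = 1713
j=5: r + 4k = 2172.756411… → ⌈·⌉ = 2173
j=6: r + 5k = 2632.638764… → ⌈·⌉ = 2633
j=7: r + 6k = 3092.521117… → ⌈·⌉ = 3093
j=8: r + 7k = 3552.403470… → ⌈·⌉ = 3553
j=9: r + 8k = 4012.285823… → ⌈·⌉ = 4013
j=10: r + 9k = 4472.168176… → ⌈·⌉ = 4473
j=11: r + 10k = 4932.050529… → ⌈·⌉ = 4933
j=12: r + 11k = 5391.932882… → ⌈·⌉ = 5392
j=13: r + 12k = 5851.815235… → ⌈·⌉ = 5852
j=14: r + 13k = 6311.697588… → ⌈·⌉ = 6312
j=15: r + 14k = 6771.579941… → ⌈·⌉ = 6772
j=16: r + 15k = 7231.462294… → ⌈·⌉ = 7232
j=17: r + 16k = 7691.344647… → ⌈·⌉ = 7692

334, 794, 1253, 1713, 2173, 2633, 3093, 3553, 4013, 4473, 4933, 5392, 5852, 6312, 6772, 7232, 7692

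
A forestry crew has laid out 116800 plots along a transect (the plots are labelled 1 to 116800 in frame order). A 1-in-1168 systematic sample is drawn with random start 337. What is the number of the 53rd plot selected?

61073

k = 1168
53rd selection = r + (53−1)·k = 337 + 52×1168 = 337 + 60736 = 61073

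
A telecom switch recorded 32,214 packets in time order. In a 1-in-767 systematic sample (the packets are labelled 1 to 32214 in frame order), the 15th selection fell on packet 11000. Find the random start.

262

k = 767
r = 11000 − (15−1)×767 = 11000 − 10738 = 262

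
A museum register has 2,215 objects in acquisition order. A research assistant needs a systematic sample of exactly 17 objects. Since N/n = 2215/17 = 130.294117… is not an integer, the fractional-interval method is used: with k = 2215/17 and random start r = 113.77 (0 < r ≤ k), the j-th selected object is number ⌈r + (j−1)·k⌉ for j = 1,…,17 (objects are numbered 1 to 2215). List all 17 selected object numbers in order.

114, 245, 375, 505, 635, 766, 896, 1026, 1157, 1287, 1417, 1548, 1678, 1808, 1938, 2069, 2199

j=1: r + 0k = 113.77 → ⌈·⌉ = 114
j=2: r + 1k = 244.064117… → ⌈·⌉ = 245
j=3: r + 2k = 374.358235… → ⌈·⌉ = 375
j=4: r + 3k = 504.652352… → ⌈·⌉ = 505
j=5: r + 4k = 634.946470… → ⌈·⌉ = 635
j=6: r + 5k = 765.240588… → ⌈·⌉ = 766
j=7: r + 6k = 895.534705… → ⌈·⌉ = 896
j=8: r + 7k = 1025.828823… → ⌈·⌉ = 1026
j=9: r + 8k = 1156.122941… → ⌈·⌉ = 1157
j=10: r + 9k = 1286.417058… → ⌈·⌉ = 1287
j=11: r + 10k = 1416.711176… → ⌈·⌉ = 1417
j=12: r + 11k = 1547.005294… → ⌈·⌉ = 1548
j=13: r + 12k = 1677.299411… → ⌈·⌉ = 1678
j=14: r + 13k = 1807.593529… → ⌈·⌉ = 1808
j=15: r + 14k = 1937.887647… → ⌈·⌉ = 1938
j=16: r + 15k = 2068.181764… → ⌈·⌉ = 2069
j=17: r + 16k = 2198.475882… → ⌈·⌉ = 2199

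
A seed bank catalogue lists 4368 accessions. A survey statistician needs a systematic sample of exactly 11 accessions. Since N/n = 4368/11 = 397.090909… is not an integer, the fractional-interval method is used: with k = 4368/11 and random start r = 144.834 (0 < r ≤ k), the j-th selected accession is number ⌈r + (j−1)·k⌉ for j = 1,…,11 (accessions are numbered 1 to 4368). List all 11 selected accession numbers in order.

145, 542, 940, 1337, 1734, 2131, 2528, 2925, 3322, 3719, 4116

j=1: r + 0k = 144.834 → ⌈·⌉ = 145
j=2: r + 1k = 541.924909… → ⌈·⌉ = 542
j=3: r + 2k = 939.015818… → ⌈·⌉ = 940
j=4: r + 3k = 1336.106727… → ⌈·⌉ = 1337
j=5: r + 4k = 1733.197636… → ⌈·⌉ = 1734
j=6: r + 5k = 2130.288545… → ⌈·⌉ = 2131
j=7: r + 6k = 2527.379454… → ⌈·⌉ = 2528
j=8: r + 7k = 2924.470363… → ⌈·⌉ = 2925
j=9: r + 8k = 3321.561272… → ⌈·⌉ = 3322
j=10: r + 9k = 3718.652181… → ⌈·⌉ = 3719
j=11: r + 10k = 4115.743090… → ⌈·⌉ = 4116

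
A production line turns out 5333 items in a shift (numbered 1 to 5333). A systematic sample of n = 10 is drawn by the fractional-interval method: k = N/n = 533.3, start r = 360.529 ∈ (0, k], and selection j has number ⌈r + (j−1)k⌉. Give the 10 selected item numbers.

361, 894, 1428, 1961, 2494, 3028, 3561, 4094, 4627, 5161

j=1: r + 0k = 360.529 → ⌈·⌉ = 361
j=2: r + 1k = 893.829 → ⌈·⌉ = 894
j=3: r + 2k = 1427.129 → ⌈·⌉ = 1428
j=4: r + 3k = 1960.429 → ⌈·⌉ = 1961
j=5: r + 4k = 2493.729 → ⌈·⌉ = 2494
j=6: r + 5k = 3027.029 → ⌈·⌉ = 3028
j=7: r + 6k = 3560.329 → ⌈·⌉ = 3561
j=8: r + 7k = 4093.629 → ⌈·⌉ = 4094
j=9: r + 8k = 4626.929 → ⌈·⌉ = 4627
j=10: r + 9k = 5160.229 → ⌈·⌉ = 5161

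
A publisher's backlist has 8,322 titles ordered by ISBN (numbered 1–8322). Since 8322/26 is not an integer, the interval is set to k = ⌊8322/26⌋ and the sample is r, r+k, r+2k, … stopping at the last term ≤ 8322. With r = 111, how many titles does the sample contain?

26

k = ⌊8322/26⌋ = 320
Achieved size = ⌊(8322 − 111)/320⌋ + 1 = ⌊8211/320⌋ + 1 = 25 + 1 = 26
(last selection: 111 + 25×320 = 8111 ≤ 8322; next would be 8431 > 8322)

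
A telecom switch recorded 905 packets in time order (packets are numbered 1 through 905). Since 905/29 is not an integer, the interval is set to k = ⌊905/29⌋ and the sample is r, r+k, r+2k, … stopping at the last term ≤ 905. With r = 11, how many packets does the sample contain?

k = ⌊905/29⌋ = 31
Achieved size = ⌊(905 − 11)/31⌋ + 1 = ⌊894/31⌋ + 1 = 28 + 1 = 29
(last selection: 11 + 28×31 = 879 ≤ 905; next would be 910 > 905)

29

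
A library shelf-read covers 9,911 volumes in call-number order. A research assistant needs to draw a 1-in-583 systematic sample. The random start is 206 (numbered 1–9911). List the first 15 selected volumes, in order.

volume 1: 206
volume 2: 206 + 583 = 789
volume 3: 789 + 583 = 1372
volume 4: 1372 + 583 = 1955
volume 5: 1955 + 583 = 2538
volume 6: 2538 + 583 = 3121
volume 7: 3121 + 583 = 3704
volume 8: 3704 + 583 = 4287
volume 9: 4287 + 583 = 4870
volume 10: 4870 + 583 = 5453
volume 11: 5453 + 583 = 6036
volume 12: 6036 + 583 = 6619
volume 13: 6619 + 583 = 7202
volume 14: 7202 + 583 = 7785
volume 15: 7785 + 583 = 8368

206, 789, 1372, 1955, 2538, 3121, 3704, 4287, 4870, 5453, 6036, 6619, 7202, 7785, 8368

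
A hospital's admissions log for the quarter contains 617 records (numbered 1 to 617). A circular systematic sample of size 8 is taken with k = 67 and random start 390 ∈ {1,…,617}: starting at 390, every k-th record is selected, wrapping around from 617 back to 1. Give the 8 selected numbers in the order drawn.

390, 457, 524, 591, 41, 108, 175, 242

Selection 1: 390
Selection 2: 390 + 67 = 457
Selection 3: 457 + 67 = 524
Selection 4: 524 + 67 = 591
Selection 5: 591 + 67 = 658 → 658 − 617 = 41
Selection 6: 41 + 67 = 108
Selection 7: 108 + 67 = 175
Selection 8: 175 + 67 = 242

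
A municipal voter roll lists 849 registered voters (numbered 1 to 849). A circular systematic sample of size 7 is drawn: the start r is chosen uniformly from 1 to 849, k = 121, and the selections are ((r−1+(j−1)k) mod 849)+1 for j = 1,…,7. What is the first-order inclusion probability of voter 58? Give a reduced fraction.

For each position j, as r ranges over 1…849 the j-th selection hits every voter exactly once, so voter 58 is selected for exactly 7 of the 849 starts.
Inclusion probability = 7/849.

7/849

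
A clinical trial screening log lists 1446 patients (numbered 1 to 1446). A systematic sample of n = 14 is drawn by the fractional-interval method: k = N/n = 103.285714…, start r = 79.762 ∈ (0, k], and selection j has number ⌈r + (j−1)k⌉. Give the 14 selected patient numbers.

80, 184, 287, 390, 493, 597, 700, 803, 907, 1010, 1113, 1216, 1320, 1423

j=1: r + 0k = 79.762 → ⌈·⌉ = 80
j=2: r + 1k = 183.047714… → ⌈·⌉ = 184
j=3: r + 2k = 286.333428… → ⌈·⌉ = 287
j=4: r + 3k = 389.619142… → ⌈·⌉ = 390
j=5: r + 4k = 492.904857… → ⌈·⌉ = 493
j=6: r + 5k = 596.190571… → ⌈·⌉ = 597
j=7: r + 6k = 699.476285… → ⌈·⌉ = 700
j=8: r + 7k = 802.762 → ⌈·⌉ = 803
j=9: r + 8k = 906.047714… → ⌈·⌉ = 907
j=10: r + 9k = 1009.333428… → ⌈·⌉ = 1010
j=11: r + 10k = 1112.619142… → ⌈·⌉ = 1113
j=12: r + 11k = 1215.904857… → ⌈·⌉ = 1216
j=13: r + 12k = 1319.190571… → ⌈·⌉ = 1320
j=14: r + 13k = 1422.476285… → ⌈·⌉ = 1423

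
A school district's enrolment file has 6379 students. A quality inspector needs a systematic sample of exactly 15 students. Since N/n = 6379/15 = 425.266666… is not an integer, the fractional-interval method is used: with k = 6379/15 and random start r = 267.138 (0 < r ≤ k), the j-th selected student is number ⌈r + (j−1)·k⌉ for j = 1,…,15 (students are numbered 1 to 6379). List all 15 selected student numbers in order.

j=1: r + 0k = 267.138 → ⌈·⌉ = 268
j=2: r + 1k = 692.404666… → ⌈·⌉ = 693
j=3: r + 2k = 1117.671333… → ⌈·⌉ = 1118
j=4: r + 3k = 1542.938 → ⌈·⌉ = 1543
j=5: r + 4k = 1968.204666… → ⌈·⌉ = 1969
j=6: r + 5k = 2393.471333… → ⌈·⌉ = 2394
j=7: r + 6k = 2818.738 → ⌈·⌉ = 2819
j=8: r + 7k = 3244.004666… → ⌈·⌉ = 3245
j=9: r + 8k = 3669.271333… → ⌈·⌉ = 3670
j=10: r + 9k = 4094.538 → ⌈·⌉ = 4095
j=11: r + 10k = 4519.804666… → ⌈·⌉ = 4520
j=12: r + 11k = 4945.071333… → ⌈·⌉ = 4946
j=13: r + 12k = 5370.338 → ⌈·⌉ = 5371
j=14: r + 13k = 5795.604666… → ⌈·⌉ = 5796
j=15: r + 14k = 6220.871333… → ⌈·⌉ = 6221

268, 693, 1118, 1543, 1969, 2394, 2819, 3245, 3670, 4095, 4520, 4946, 5371, 5796, 6221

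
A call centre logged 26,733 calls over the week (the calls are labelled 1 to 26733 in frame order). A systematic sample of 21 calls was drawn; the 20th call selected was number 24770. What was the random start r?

k = 26733/21 = 1273
r = 24770 − (20−1)×1273 = 24770 − 24187 = 583

583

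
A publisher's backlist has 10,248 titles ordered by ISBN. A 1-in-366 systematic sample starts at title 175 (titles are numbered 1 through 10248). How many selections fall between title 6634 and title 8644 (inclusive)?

6

k = 366
First selection ≥ 6634: 175 + ⌈(6634−175)/366⌉·366 = 175 + 18×366 = 6763
Last selection ≤ 8644: 175 + ⌊(8644−175)/366⌋·366 = 175 + 23×366 = 8593
Count = 23 − 18 + 1 = 6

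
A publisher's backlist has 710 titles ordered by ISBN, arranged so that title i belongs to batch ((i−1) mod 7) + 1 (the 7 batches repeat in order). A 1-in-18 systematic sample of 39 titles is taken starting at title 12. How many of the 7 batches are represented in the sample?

7

Consecutive selections differ by k = 18, so their batch numbers differ by 18 mod 7 = 4.
gcd(18, 7) = 1, so the sample visits 7/1 = 7 distinct residues mod 7.
Start 12 is batch 5; the batches hit are 1, 2, 3, 4, 5, 6, 7.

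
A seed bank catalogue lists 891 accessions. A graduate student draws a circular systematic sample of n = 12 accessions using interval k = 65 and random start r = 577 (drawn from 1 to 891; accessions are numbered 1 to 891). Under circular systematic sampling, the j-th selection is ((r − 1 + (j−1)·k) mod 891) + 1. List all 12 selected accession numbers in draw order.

Selection 1: 577
Selection 2: 577 + 65 = 642
Selection 3: 642 + 65 = 707
Selection 4: 707 + 65 = 772
Selection 5: 772 + 65 = 837
Selection 6: 837 + 65 = 902 → 902 − 891 = 11
Selection 7: 11 + 65 = 76
Selection 8: 76 + 65 = 141
Selection 9: 141 + 65 = 206
Selection 10: 206 + 65 = 271
Selection 11: 271 + 65 = 336
Selection 12: 336 + 65 = 401

577, 642, 707, 772, 837, 11, 76, 141, 206, 271, 336, 401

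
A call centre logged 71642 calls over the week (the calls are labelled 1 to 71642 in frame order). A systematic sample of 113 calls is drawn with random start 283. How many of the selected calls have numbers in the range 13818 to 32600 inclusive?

29

k = 71642/113 = 634
First selection ≥ 13818: 283 + ⌈(13818−283)/634⌉·634 = 283 + 22×634 = 14231
Last selection ≤ 32600: 283 + ⌊(32600−283)/634⌋·634 = 283 + 50×634 = 31983
Count = 50 − 22 + 1 = 29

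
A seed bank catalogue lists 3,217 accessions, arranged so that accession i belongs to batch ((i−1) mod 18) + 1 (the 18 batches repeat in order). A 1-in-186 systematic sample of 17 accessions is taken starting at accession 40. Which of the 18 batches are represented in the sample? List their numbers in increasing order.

Consecutive selections differ by k = 186, so their batch numbers differ by 186 mod 18 = 6.
gcd(186, 18) = 6, so the sample visits 18/6 = 3 distinct residues mod 18.
Start 40 is batch 4; the batches hit are 4, 10, 16.

4, 10, 16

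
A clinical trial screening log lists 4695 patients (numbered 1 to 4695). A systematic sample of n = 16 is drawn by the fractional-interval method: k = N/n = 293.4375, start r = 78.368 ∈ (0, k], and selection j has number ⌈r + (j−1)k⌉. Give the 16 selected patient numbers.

j=1: r + 0k = 78.368 → ⌈·⌉ = 79
j=2: r + 1k = 371.8055 → ⌈·⌉ = 372
j=3: r + 2k = 665.243 → ⌈·⌉ = 666
j=4: r + 3k = 958.6805 → ⌈·⌉ = 959
j=5: r + 4k = 1252.118 → ⌈·⌉ = 1253
j=6: r + 5k = 1545.5555 → ⌈·⌉ = 1546
j=7: r + 6k = 1838.993 → ⌈·⌉ = 1839
j=8: r + 7k = 2132.4305 → ⌈·⌉ = 2133
j=9: r + 8k = 2425.868 → ⌈·⌉ = 2426
j=10: r + 9k = 2719.3055 → ⌈·⌉ = 2720
j=11: r + 10k = 3012.743 → ⌈·⌉ = 3013
j=12: r + 11k = 3306.1805 → ⌈·⌉ = 3307
j=13: r + 12k = 3599.618 → ⌈·⌉ = 3600
j=14: r + 13k = 3893.0555 → ⌈·⌉ = 3894
j=15: r + 14k = 4186.493 → ⌈·⌉ = 4187
j=16: r + 15k = 4479.9305 → ⌈·⌉ = 4480

79, 372, 666, 959, 1253, 1546, 1839, 2133, 2426, 2720, 3013, 3307, 3600, 3894, 4187, 4480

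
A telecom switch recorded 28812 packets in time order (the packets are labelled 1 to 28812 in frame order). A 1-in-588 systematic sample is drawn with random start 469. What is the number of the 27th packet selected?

15757

k = 588
27th selection = r + (27−1)·k = 469 + 26×588 = 469 + 15288 = 15757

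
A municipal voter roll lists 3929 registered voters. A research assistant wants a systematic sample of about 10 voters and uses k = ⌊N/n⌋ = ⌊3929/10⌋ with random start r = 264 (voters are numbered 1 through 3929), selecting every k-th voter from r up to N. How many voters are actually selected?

k = ⌊3929/10⌋ = 392
Achieved size = ⌊(3929 − 264)/392⌋ + 1 = ⌊3665/392⌋ + 1 = 9 + 1 = 10
(last selection: 264 + 9×392 = 3792 ≤ 3929; next would be 4184 > 3929)

10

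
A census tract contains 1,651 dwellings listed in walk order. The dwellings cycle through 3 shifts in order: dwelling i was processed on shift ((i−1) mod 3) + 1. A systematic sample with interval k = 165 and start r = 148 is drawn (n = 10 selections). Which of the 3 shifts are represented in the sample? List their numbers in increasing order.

Consecutive selections differ by k = 165, so their shift numbers differ by 165 mod 3 = 0.
gcd(165, 3) = 3, so the sample visits 3/3 = 1 distinct residues mod 3.
Start 148 is shift 1; the shifts hit are 1.

1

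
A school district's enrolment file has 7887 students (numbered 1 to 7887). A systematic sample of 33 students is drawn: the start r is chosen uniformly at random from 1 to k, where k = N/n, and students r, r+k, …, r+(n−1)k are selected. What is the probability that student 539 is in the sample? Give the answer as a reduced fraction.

1/239

k = 7887/33 = 239.
Student 539 is selected iff r ≡ 539 (mod 239); exactly one such r in {1,…,239}.
Inclusion probability = 1/239.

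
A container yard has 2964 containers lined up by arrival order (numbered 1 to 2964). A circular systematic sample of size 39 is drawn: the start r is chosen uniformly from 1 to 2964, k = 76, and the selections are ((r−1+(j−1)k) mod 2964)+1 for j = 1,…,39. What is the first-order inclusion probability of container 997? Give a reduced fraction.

For each position j, as r ranges over 1…2964 the j-th selection hits every container exactly once, so container 997 is selected for exactly 39 of the 2964 starts.
Inclusion probability = 39/2964 = 1/76.

1/76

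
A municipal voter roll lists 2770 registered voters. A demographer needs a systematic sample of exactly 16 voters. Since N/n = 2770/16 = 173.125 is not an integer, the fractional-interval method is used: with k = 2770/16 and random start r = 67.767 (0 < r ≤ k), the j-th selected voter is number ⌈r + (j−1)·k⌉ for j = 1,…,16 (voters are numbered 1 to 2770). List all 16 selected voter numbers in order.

68, 241, 415, 588, 761, 934, 1107, 1280, 1453, 1626, 1800, 1973, 2146, 2319, 2492, 2665

j=1: r + 0k = 67.767 → ⌈·⌉ = 68
j=2: r + 1k = 240.892 → ⌈·⌉ = 241
j=3: r + 2k = 414.017 → ⌈·⌉ = 415
j=4: r + 3k = 587.142 → ⌈·⌉ = 588
j=5: r + 4k = 760.267 → ⌈·⌉ = 761
j=6: r + 5k = 933.392 → ⌈·⌉ = 934
j=7: r + 6k = 1106.517 → ⌈·⌉ = 1107
j=8: r + 7k = 1279.642 → ⌈·⌉ = 1280
j=9: r + 8k = 1452.767 → ⌈·⌉ = 1453
j=10: r + 9k = 1625.892 → ⌈·⌉ = 1626
j=11: r + 10k = 1799.017 → ⌈·⌉ = 1800
j=12: r + 11k = 1972.142 → ⌈·⌉ = 1973
j=13: r + 12k = 2145.267 → ⌈·⌉ = 2146
j=14: r + 13k = 2318.392 → ⌈·⌉ = 2319
j=15: r + 14k = 2491.517 → ⌈·⌉ = 2492
j=16: r + 15k = 2664.642 → ⌈·⌉ = 2665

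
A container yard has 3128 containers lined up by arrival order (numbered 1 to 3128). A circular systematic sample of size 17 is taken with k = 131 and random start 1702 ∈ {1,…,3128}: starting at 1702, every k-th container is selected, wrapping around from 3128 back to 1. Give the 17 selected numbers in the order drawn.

Selection 1: 1702
Selection 2: 1702 + 131 = 1833
Selection 3: 1833 + 131 = 1964
Selection 4: 1964 + 131 = 2095
Selection 5: 2095 + 131 = 2226
Selection 6: 2226 + 131 = 2357
Selection 7: 2357 + 131 = 2488
Selection 8: 2488 + 131 = 2619
Selection 9: 2619 + 131 = 2750
Selection 10: 2750 + 131 = 2881
Selection 11: 2881 + 131 = 3012
Selection 12: 3012 + 131 = 3143 → 3143 − 3128 = 15
Selection 13: 15 + 131 = 146
Selection 14: 146 + 131 = 277
Selection 15: 277 + 131 = 408
Selection 16: 408 + 131 = 539
Selection 17: 539 + 131 = 670

1702, 1833, 1964, 2095, 2226, 2357, 2488, 2619, 2750, 2881, 3012, 15, 146, 277, 408, 539, 670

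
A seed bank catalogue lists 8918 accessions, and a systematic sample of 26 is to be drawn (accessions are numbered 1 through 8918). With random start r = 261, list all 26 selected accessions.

k = N/n = 8918/26 = 343
accession 1: 261
accession 2: 261 + 343 = 604
accession 3: 604 + 343 = 947
accession 4: 947 + 343 = 1290
accession 5: 1290 + 343 = 1633
accession 6: 1633 + 343 = 1976
accession 7: 1976 + 343 = 2319
accession 8: 2319 + 343 = 2662
accession 9: 2662 + 343 = 3005
accession 10: 3005 + 343 = 3348
accession 11: 3348 + 343 = 3691
accession 12: 3691 + 343 = 4034
accession 13: 4034 + 343 = 4377
accession 14: 4377 + 343 = 4720
accession 15: 4720 + 343 = 5063
accession 16: 5063 + 343 = 5406
accession 17: 5406 + 343 = 5749
accession 18: 5749 + 343 = 6092
accession 19: 6092 + 343 = 6435
accession 20: 6435 + 343 = 6778
accession 21: 6778 + 343 = 7121
accession 22: 7121 + 343 = 7464
accession 23: 7464 + 343 = 7807
accession 24: 7807 + 343 = 8150
accession 25: 8150 + 343 = 8493
accession 26: 8493 + 343 = 8836

261, 604, 947, 1290, 1633, 1976, 2319, 2662, 3005, 3348, 3691, 4034, 4377, 4720, 5063, 5406, 5749, 6092, 6435, 6778, 7121, 7464, 7807, 8150, 8493, 8836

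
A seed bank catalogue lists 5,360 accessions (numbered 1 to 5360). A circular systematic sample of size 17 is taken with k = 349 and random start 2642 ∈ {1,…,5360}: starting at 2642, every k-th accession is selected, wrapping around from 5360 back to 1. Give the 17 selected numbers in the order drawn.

Selection 1: 2642
Selection 2: 2642 + 349 = 2991
Selection 3: 2991 + 349 = 3340
Selection 4: 3340 + 349 = 3689
Selection 5: 3689 + 349 = 4038
Selection 6: 4038 + 349 = 4387
Selection 7: 4387 + 349 = 4736
Selection 8: 4736 + 349 = 5085
Selection 9: 5085 + 349 = 5434 → 5434 − 5360 = 74
Selection 10: 74 + 349 = 423
Selection 11: 423 + 349 = 772
Selection 12: 772 + 349 = 1121
Selection 13: 1121 + 349 = 1470
Selection 14: 1470 + 349 = 1819
Selection 15: 1819 + 349 = 2168
Selection 16: 2168 + 349 = 2517
Selection 17: 2517 + 349 = 2866

2642, 2991, 3340, 3689, 4038, 4387, 4736, 5085, 74, 423, 772, 1121, 1470, 1819, 2168, 2517, 2866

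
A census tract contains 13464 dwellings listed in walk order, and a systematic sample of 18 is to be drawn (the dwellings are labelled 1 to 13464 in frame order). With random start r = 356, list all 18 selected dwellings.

356, 1104, 1852, 2600, 3348, 4096, 4844, 5592, 6340, 7088, 7836, 8584, 9332, 10080, 10828, 11576, 12324, 13072

k = N/n = 13464/18 = 748
dwelling 1: 356
dwelling 2: 356 + 748 = 1104
dwelling 3: 1104 + 748 = 1852
dwelling 4: 1852 + 748 = 2600
dwelling 5: 2600 + 748 = 3348
dwelling 6: 3348 + 748 = 4096
dwelling 7: 4096 + 748 = 4844
dwelling 8: 4844 + 748 = 5592
dwelling 9: 5592 + 748 = 6340
dwelling 10: 6340 + 748 = 7088
dwelling 11: 7088 + 748 = 7836
dwelling 12: 7836 + 748 = 8584
dwelling 13: 8584 + 748 = 9332
dwelling 14: 9332 + 748 = 10080
dwelling 15: 10080 + 748 = 10828
dwelling 16: 10828 + 748 = 11576
dwelling 17: 11576 + 748 = 12324
dwelling 18: 12324 + 748 = 13072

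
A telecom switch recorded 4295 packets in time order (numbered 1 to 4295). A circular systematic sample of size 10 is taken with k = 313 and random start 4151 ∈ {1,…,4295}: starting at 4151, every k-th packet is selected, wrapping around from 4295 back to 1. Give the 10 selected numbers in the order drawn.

4151, 169, 482, 795, 1108, 1421, 1734, 2047, 2360, 2673

Selection 1: 4151
Selection 2: 4151 + 313 = 4464 → 4464 − 4295 = 169
Selection 3: 169 + 313 = 482
Selection 4: 482 + 313 = 795
Selection 5: 795 + 313 = 1108
Selection 6: 1108 + 313 = 1421
Selection 7: 1421 + 313 = 1734
Selection 8: 1734 + 313 = 2047
Selection 9: 2047 + 313 = 2360
Selection 10: 2360 + 313 = 2673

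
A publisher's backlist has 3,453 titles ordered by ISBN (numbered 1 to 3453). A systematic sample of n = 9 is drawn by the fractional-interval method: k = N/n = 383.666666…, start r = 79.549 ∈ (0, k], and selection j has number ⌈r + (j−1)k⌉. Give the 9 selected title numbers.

80, 464, 847, 1231, 1615, 1998, 2382, 2766, 3149

j=1: r + 0k = 79.549 → ⌈·⌉ = 80
j=2: r + 1k = 463.215666… → ⌈·⌉ = 464
j=3: r + 2k = 846.882333… → ⌈·⌉ = 847
j=4: r + 3k = 1230.549 → ⌈·⌉ = 1231
j=5: r + 4k = 1614.215666… → ⌈·⌉ = 1615
j=6: r + 5k = 1997.882333… → ⌈·⌉ = 1998
j=7: r + 6k = 2381.549 → ⌈·⌉ = 2382
j=8: r + 7k = 2765.215666… → ⌈·⌉ = 2766
j=9: r + 8k = 3148.882333… → ⌈·⌉ = 3149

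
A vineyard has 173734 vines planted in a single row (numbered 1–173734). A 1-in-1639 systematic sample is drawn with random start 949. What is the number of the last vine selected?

k = 1639
106th selection = r + (106−1)·k = 949 + 105×1639 = 949 + 172095 = 173044

173044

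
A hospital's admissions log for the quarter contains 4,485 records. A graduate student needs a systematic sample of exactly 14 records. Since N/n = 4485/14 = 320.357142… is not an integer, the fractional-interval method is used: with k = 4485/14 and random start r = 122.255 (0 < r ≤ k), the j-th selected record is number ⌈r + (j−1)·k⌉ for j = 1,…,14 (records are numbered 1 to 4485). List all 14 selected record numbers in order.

j=1: r + 0k = 122.255 → ⌈·⌉ = 123
j=2: r + 1k = 442.612142… → ⌈·⌉ = 443
j=3: r + 2k = 762.969285… → ⌈·⌉ = 763
j=4: r + 3k = 1083.326428… → ⌈·⌉ = 1084
j=5: r + 4k = 1403.683571… → ⌈·⌉ = 1404
j=6: r + 5k = 1724.040714… → ⌈·⌉ = 1725
j=7: r + 6k = 2044.397857… → ⌈·⌉ = 2045
j=8: r + 7k = 2364.755 → ⌈·⌉ = 2365
j=9: r + 8k = 2685.112142… → ⌈·⌉ = 2686
j=10: r + 9k = 3005.469285… → ⌈·⌉ = 3006
j=11: r + 10k = 3325.826428… → ⌈·⌉ = 3326
j=12: r + 11k = 3646.183571… → ⌈·⌉ = 3647
j=13: r + 12k = 3966.540714… → ⌈·⌉ = 3967
j=14: r + 13k = 4286.897857… → ⌈·⌉ = 4287

123, 443, 763, 1084, 1404, 1725, 2045, 2365, 2686, 3006, 3326, 3647, 3967, 4287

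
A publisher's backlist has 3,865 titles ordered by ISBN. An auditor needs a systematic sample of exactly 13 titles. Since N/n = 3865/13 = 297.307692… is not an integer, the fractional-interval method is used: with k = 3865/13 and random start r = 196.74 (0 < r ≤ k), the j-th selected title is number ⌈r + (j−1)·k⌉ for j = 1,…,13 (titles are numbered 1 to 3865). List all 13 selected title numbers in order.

j=1: r + 0k = 196.74 → ⌈·⌉ = 197
j=2: r + 1k = 494.047692… → ⌈·⌉ = 495
j=3: r + 2k = 791.355384… → ⌈·⌉ = 792
j=4: r + 3k = 1088.663076… → ⌈·⌉ = 1089
j=5: r + 4k = 1385.970769… → ⌈·⌉ = 1386
j=6: r + 5k = 1683.278461… → ⌈·⌉ = 1684
j=7: r + 6k = 1980.586153… → ⌈·⌉ = 1981
j=8: r + 7k = 2277.893846… → ⌈·⌉ = 2278
j=9: r + 8k = 2575.201538… → ⌈·⌉ = 2576
j=10: r + 9k = 2872.509230… → ⌈·⌉ = 2873
j=11: r + 10k = 3169.816923… → ⌈·⌉ = 3170
j=12: r + 11k = 3467.124615… → ⌈·⌉ = 3468
j=13: r + 12k = 3764.432307… → ⌈·⌉ = 3765

197, 495, 792, 1089, 1386, 1684, 1981, 2278, 2576, 2873, 3170, 3468, 3765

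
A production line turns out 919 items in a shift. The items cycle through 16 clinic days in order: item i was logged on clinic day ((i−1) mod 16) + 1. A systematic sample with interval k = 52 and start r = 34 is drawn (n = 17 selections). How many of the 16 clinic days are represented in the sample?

4

Consecutive selections differ by k = 52, so their clinic day numbers differ by 52 mod 16 = 4.
gcd(52, 16) = 4, so the sample visits 16/4 = 4 distinct residues mod 16.
Start 34 is clinic day 2; the clinic days hit are 2, 6, 10, 14.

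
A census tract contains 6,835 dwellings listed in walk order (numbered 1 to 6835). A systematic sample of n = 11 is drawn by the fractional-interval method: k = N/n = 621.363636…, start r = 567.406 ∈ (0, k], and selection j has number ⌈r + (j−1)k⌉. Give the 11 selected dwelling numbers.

j=1: r + 0k = 567.406 → ⌈·⌉ = 568
j=2: r + 1k = 1188.769636… → ⌈·⌉ = 1189
j=3: r + 2k = 1810.133272… → ⌈·⌉ = 1811
j=4: r + 3k = 2431.496909… → ⌈·⌉ = 2432
j=5: r + 4k = 3052.860545… → ⌈·⌉ = 3053
j=6: r + 5k = 3674.224181… → ⌈·⌉ = 3675
j=7: r + 6k = 4295.587818… → ⌈·⌉ = 4296
j=8: r + 7k = 4916.951454… → ⌈·⌉ = 4917
j=9: r + 8k = 5538.315090… → ⌈·⌉ = 5539
j=10: r + 9k = 6159.678727… → ⌈·⌉ = 6160
j=11: r + 10k = 6781.042363… → ⌈·⌉ = 6782

568, 1189, 1811, 2432, 3053, 3675, 4296, 4917, 5539, 6160, 6782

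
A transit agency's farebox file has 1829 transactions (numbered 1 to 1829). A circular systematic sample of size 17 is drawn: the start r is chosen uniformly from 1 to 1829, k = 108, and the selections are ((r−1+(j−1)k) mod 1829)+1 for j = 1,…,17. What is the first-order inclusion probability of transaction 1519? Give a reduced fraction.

For each position j, as r ranges over 1…1829 the j-th selection hits every transaction exactly once, so transaction 1519 is selected for exactly 17 of the 1829 starts.
Inclusion probability = 17/1829.

17/1829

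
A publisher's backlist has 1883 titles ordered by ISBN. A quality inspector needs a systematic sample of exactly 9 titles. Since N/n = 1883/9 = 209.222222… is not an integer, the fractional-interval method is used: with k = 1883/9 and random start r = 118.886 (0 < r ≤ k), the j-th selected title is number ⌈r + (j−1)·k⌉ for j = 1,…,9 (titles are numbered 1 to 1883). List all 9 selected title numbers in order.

j=1: r + 0k = 118.886 → ⌈·⌉ = 119
j=2: r + 1k = 328.108222… → ⌈·⌉ = 329
j=3: r + 2k = 537.330444… → ⌈·⌉ = 538
j=4: r + 3k = 746.552666… → ⌈·⌉ = 747
j=5: r + 4k = 955.774888… → ⌈·⌉ = 956
j=6: r + 5k = 1164.997111… → ⌈·⌉ = 1165
j=7: r + 6k = 1374.219333… → ⌈·⌉ = 1375
j=8: r + 7k = 1583.441555… → ⌈·⌉ = 1584
j=9: r + 8k = 1792.663777… → ⌈·⌉ = 1793

119, 329, 538, 747, 956, 1165, 1375, 1584, 1793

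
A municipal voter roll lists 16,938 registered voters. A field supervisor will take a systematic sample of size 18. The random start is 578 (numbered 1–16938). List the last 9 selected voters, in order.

k = N/n = 16938/18 = 941
10th selection = 578 + 9×941 = 9047
11th: 9047 + 941 = 9988
12th: 9988 + 941 = 10929
13th: 10929 + 941 = 11870
14th: 11870 + 941 = 12811
15th: 12811 + 941 = 13752
16th: 13752 + 941 = 14693
17th: 14693 + 941 = 15634
18th: 15634 + 941 = 16575

9047, 9988, 10929, 11870, 12811, 13752, 14693, 15634, 16575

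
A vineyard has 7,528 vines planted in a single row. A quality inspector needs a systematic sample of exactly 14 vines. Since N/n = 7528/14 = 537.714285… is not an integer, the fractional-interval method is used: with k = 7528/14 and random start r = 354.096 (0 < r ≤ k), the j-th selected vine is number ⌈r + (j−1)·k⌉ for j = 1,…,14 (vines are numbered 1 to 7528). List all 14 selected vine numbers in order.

j=1: r + 0k = 354.096 → ⌈·⌉ = 355
j=2: r + 1k = 891.810285… → ⌈·⌉ = 892
j=3: r + 2k = 1429.524571… → ⌈·⌉ = 1430
j=4: r + 3k = 1967.238857… → ⌈·⌉ = 1968
j=5: r + 4k = 2504.953142… → ⌈·⌉ = 2505
j=6: r + 5k = 3042.667428… → ⌈·⌉ = 3043
j=7: r + 6k = 3580.381714… → ⌈·⌉ = 3581
j=8: r + 7k = 4118.096 → ⌈·⌉ = 4119
j=9: r + 8k = 4655.810285… → ⌈·⌉ = 4656
j=10: r + 9k = 5193.524571… → ⌈·⌉ = 5194
j=11: r + 10k = 5731.238857… → ⌈·⌉ = 5732
j=12: r + 11k = 6268.953142… → ⌈·⌉ = 6269
j=13: r + 12k = 6806.667428… → ⌈·⌉ = 6807
j=14: r + 13k = 7344.381714… → ⌈·⌉ = 7345

355, 892, 1430, 1968, 2505, 3043, 3581, 4119, 4656, 5194, 5732, 6269, 6807, 7345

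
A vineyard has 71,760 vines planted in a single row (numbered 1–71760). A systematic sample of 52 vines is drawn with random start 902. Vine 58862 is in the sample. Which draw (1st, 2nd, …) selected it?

k = 71760/52 = 1380
position = (58862 − 902)/1380 + 1 = 57960/1380 + 1 = 42 + 1 = 43

43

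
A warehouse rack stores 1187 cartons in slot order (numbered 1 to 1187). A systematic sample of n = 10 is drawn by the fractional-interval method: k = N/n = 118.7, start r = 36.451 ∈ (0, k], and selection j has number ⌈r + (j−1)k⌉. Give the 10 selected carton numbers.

37, 156, 274, 393, 512, 630, 749, 868, 987, 1105

j=1: r + 0k = 36.451 → ⌈·⌉ = 37
j=2: r + 1k = 155.151 → ⌈·⌉ = 156
j=3: r + 2k = 273.851 → ⌈·⌉ = 274
j=4: r + 3k = 392.551 → ⌈·⌉ = 393
j=5: r + 4k = 511.251 → ⌈·⌉ = 512
j=6: r + 5k = 629.951 → ⌈·⌉ = 630
j=7: r + 6k = 748.651 → ⌈·⌉ = 749
j=8: r + 7k = 867.351 → ⌈·⌉ = 868
j=9: r + 8k = 986.051 → ⌈·⌉ = 987
j=10: r + 9k = 1104.751 → ⌈·⌉ = 1105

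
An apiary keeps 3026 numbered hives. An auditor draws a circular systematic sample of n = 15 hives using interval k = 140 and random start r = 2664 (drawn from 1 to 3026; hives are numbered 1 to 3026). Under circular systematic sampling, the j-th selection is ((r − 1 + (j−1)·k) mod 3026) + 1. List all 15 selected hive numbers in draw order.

Selection 1: 2664
Selection 2: 2664 + 140 = 2804
Selection 3: 2804 + 140 = 2944
Selection 4: 2944 + 140 = 3084 → 3084 − 3026 = 58
Selection 5: 58 + 140 = 198
Selection 6: 198 + 140 = 338
Selection 7: 338 + 140 = 478
Selection 8: 478 + 140 = 618
Selection 9: 618 + 140 = 758
Selection 10: 758 + 140 = 898
Selection 11: 898 + 140 = 1038
Selection 12: 1038 + 140 = 1178
Selection 13: 1178 + 140 = 1318
Selection 14: 1318 + 140 = 1458
Selection 15: 1458 + 140 = 1598

2664, 2804, 2944, 58, 198, 338, 478, 618, 758, 898, 1038, 1178, 1318, 1458, 1598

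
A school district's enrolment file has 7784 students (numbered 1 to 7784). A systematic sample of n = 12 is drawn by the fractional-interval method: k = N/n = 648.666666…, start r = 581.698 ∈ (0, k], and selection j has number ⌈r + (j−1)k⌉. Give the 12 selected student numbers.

582, 1231, 1880, 2528, 3177, 3826, 4474, 5123, 5772, 6420, 7069, 7718

j=1: r + 0k = 581.698 → ⌈·⌉ = 582
j=2: r + 1k = 1230.364666… → ⌈·⌉ = 1231
j=3: r + 2k = 1879.031333… → ⌈·⌉ = 1880
j=4: r + 3k = 2527.698 → ⌈·⌉ = 2528
j=5: r + 4k = 3176.364666… → ⌈·⌉ = 3177
j=6: r + 5k = 3825.031333… → ⌈·⌉ = 3826
j=7: r + 6k = 4473.698 → ⌈·⌉ = 4474
j=8: r + 7k = 5122.364666… → ⌈·⌉ = 5123
j=9: r + 8k = 5771.031333… → ⌈·⌉ = 5772
j=10: r + 9k = 6419.698 → ⌈·⌉ = 6420
j=11: r + 10k = 7068.364666… → ⌈·⌉ = 7069
j=12: r + 11k = 7717.031333… → ⌈·⌉ = 7718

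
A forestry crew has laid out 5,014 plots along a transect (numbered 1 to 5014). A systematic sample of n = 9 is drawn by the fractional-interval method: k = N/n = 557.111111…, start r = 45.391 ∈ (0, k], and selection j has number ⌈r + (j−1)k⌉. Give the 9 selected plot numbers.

46, 603, 1160, 1717, 2274, 2831, 3389, 3946, 4503

j=1: r + 0k = 45.391 → ⌈·⌉ = 46
j=2: r + 1k = 602.502111… → ⌈·⌉ = 603
j=3: r + 2k = 1159.613222… → ⌈·⌉ = 1160
j=4: r + 3k = 1716.724333… → ⌈·⌉ = 1717
j=5: r + 4k = 2273.835444… → ⌈·⌉ = 2274
j=6: r + 5k = 2830.946555… → ⌈·⌉ = 2831
j=7: r + 6k = 3388.057666… → ⌈·⌉ = 3389
j=8: r + 7k = 3945.168777… → ⌈·⌉ = 3946
j=9: r + 8k = 4502.279888… → ⌈·⌉ = 4503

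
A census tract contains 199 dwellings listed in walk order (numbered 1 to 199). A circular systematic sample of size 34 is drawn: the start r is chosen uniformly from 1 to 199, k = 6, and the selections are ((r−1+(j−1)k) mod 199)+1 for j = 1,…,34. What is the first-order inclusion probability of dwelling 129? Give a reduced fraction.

34/199

For each position j, as r ranges over 1…199 the j-th selection hits every dwelling exactly once, so dwelling 129 is selected for exactly 34 of the 199 starts.
Inclusion probability = 34/199.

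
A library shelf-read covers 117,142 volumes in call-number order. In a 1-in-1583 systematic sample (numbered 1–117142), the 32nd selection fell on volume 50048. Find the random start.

975

k = 1583
r = 50048 − (32−1)×1583 = 50048 − 49073 = 975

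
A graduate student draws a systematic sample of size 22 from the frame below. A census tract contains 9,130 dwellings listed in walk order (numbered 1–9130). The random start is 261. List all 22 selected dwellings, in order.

261, 676, 1091, 1506, 1921, 2336, 2751, 3166, 3581, 3996, 4411, 4826, 5241, 5656, 6071, 6486, 6901, 7316, 7731, 8146, 8561, 8976

k = N/n = 9130/22 = 415
dwelling 1: 261
dwelling 2: 261 + 415 = 676
dwelling 3: 676 + 415 = 1091
dwelling 4: 1091 + 415 = 1506
dwelling 5: 1506 + 415 = 1921
dwelling 6: 1921 + 415 = 2336
dwelling 7: 2336 + 415 = 2751
dwelling 8: 2751 + 415 = 3166
dwelling 9: 3166 + 415 = 3581
dwelling 10: 3581 + 415 = 3996
dwelling 11: 3996 + 415 = 4411
dwelling 12: 4411 + 415 = 4826
dwelling 13: 4826 + 415 = 5241
dwelling 14: 5241 + 415 = 5656
dwelling 15: 5656 + 415 = 6071
dwelling 16: 6071 + 415 = 6486
dwelling 17: 6486 + 415 = 6901
dwelling 18: 6901 + 415 = 7316
dwelling 19: 7316 + 415 = 7731
dwelling 20: 7731 + 415 = 8146
dwelling 21: 8146 + 415 = 8561
dwelling 22: 8561 + 415 = 8976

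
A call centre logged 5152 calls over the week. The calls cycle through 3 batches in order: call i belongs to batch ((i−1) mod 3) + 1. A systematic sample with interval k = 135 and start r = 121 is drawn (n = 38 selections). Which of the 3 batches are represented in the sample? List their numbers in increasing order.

1

Consecutive selections differ by k = 135, so their batch numbers differ by 135 mod 3 = 0.
gcd(135, 3) = 3, so the sample visits 3/3 = 1 distinct residues mod 3.
Start 121 is batch 1; the batches hit are 1.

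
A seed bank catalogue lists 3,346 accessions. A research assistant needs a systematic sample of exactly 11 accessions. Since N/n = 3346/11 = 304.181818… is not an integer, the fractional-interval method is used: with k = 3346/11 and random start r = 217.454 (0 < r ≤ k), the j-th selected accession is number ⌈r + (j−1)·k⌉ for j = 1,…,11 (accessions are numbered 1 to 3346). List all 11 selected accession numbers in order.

j=1: r + 0k = 217.454 → ⌈·⌉ = 218
j=2: r + 1k = 521.635818… → ⌈·⌉ = 522
j=3: r + 2k = 825.817636… → ⌈·⌉ = 826
j=4: r + 3k = 1129.999454… → ⌈·⌉ = 1130
j=5: r + 4k = 1434.181272… → ⌈·⌉ = 1435
j=6: r + 5k = 1738.363090… → ⌈·⌉ = 1739
j=7: r + 6k = 2042.544909… → ⌈·⌉ = 2043
j=8: r + 7k = 2346.726727… → ⌈·⌉ = 2347
j=9: r + 8k = 2650.908545… → ⌈·⌉ = 2651
j=10: r + 9k = 2955.090363… → ⌈·⌉ = 2956
j=11: r + 10k = 3259.272181… → ⌈·⌉ = 3260

218, 522, 826, 1130, 1435, 1739, 2043, 2347, 2651, 2956, 3260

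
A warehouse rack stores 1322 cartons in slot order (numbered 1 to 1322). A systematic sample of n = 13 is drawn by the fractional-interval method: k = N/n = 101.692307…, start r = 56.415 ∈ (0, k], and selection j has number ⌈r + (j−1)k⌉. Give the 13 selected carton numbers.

j=1: r + 0k = 56.415 → ⌈·⌉ = 57
j=2: r + 1k = 158.107307… → ⌈·⌉ = 159
j=3: r + 2k = 259.799615… → ⌈·⌉ = 260
j=4: r + 3k = 361.491923… → ⌈·⌉ = 362
j=5: r + 4k = 463.184230… → ⌈·⌉ = 464
j=6: r + 5k = 564.876538… → ⌈·⌉ = 565
j=7: r + 6k = 666.568846… → ⌈·⌉ = 667
j=8: r + 7k = 768.261153… → ⌈·⌉ = 769
j=9: r + 8k = 869.953461… → ⌈·⌉ = 870
j=10: r + 9k = 971.645769… → ⌈·⌉ = 972
j=11: r + 10k = 1073.338076… → ⌈·⌉ = 1074
j=12: r + 11k = 1175.030384… → ⌈·⌉ = 1176
j=13: r + 12k = 1276.722692… → ⌈·⌉ = 1277

57, 159, 260, 362, 464, 565, 667, 769, 870, 972, 1074, 1176, 1277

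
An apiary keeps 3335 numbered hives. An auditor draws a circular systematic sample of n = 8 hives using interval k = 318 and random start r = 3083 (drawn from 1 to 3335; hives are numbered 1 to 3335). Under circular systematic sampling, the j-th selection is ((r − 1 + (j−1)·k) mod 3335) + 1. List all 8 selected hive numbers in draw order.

Selection 1: 3083
Selection 2: 3083 + 318 = 3401 → 3401 − 3335 = 66
Selection 3: 66 + 318 = 384
Selection 4: 384 + 318 = 702
Selection 5: 702 + 318 = 1020
Selection 6: 1020 + 318 = 1338
Selection 7: 1338 + 318 = 1656
Selection 8: 1656 + 318 = 1974

3083, 66, 384, 702, 1020, 1338, 1656, 1974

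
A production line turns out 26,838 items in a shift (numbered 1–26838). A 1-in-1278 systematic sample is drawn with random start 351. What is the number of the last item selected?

k = 1278
21st selection = r + (21−1)·k = 351 + 20×1278 = 351 + 25560 = 25911

25911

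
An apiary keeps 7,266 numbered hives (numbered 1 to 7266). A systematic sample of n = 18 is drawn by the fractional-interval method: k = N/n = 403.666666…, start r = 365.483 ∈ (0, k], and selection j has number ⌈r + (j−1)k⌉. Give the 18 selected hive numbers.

366, 770, 1173, 1577, 1981, 2384, 2788, 3192, 3595, 3999, 4403, 4806, 5210, 5614, 6017, 6421, 6825, 7228

j=1: r + 0k = 365.483 → ⌈·⌉ = 366
j=2: r + 1k = 769.149666… → ⌈·⌉ = 770
j=3: r + 2k = 1172.816333… → ⌈·⌉ = 1173
j=4: r + 3k = 1576.483 → ⌈·⌉ = 1577
j=5: r + 4k = 1980.149666… → ⌈·⌉ = 1981
j=6: r + 5k = 2383.816333… → ⌈·⌉ = 2384
j=7: r + 6k = 2787.483 → ⌈·⌉ = 2788
j=8: r + 7k = 3191.149666… → ⌈·⌉ = 3192
j=9: r + 8k = 3594.816333… → ⌈·⌉ = 3595
j=10: r + 9k = 3998.483 → ⌈·⌉ = 3999
j=11: r + 10k = 4402.149666… → ⌈·⌉ = 4403
j=12: r + 11k = 4805.816333… → ⌈·⌉ = 4806
j=13: r + 12k = 5209.483 → ⌈·⌉ = 5210
j=14: r + 13k = 5613.149666… → ⌈·⌉ = 5614
j=15: r + 14k = 6016.816333… → ⌈·⌉ = 6017
j=16: r + 15k = 6420.483 → ⌈·⌉ = 6421
j=17: r + 16k = 6824.149666… → ⌈·⌉ = 6825
j=18: r + 17k = 7227.816333… → ⌈·⌉ = 7228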